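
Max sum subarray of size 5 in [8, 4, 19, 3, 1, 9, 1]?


[0:5]: 35
[1:6]: 36
[2:7]: 33

Max: 36 at [1:6]


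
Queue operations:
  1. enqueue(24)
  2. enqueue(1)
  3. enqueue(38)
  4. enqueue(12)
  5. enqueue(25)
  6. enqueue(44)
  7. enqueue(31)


enqueue(24) -> [24]
enqueue(1) -> [24, 1]
enqueue(38) -> [24, 1, 38]
enqueue(12) -> [24, 1, 38, 12]
enqueue(25) -> [24, 1, 38, 12, 25]
enqueue(44) -> [24, 1, 38, 12, 25, 44]
enqueue(31) -> [24, 1, 38, 12, 25, 44, 31]

Final queue: [24, 1, 38, 12, 25, 44, 31]


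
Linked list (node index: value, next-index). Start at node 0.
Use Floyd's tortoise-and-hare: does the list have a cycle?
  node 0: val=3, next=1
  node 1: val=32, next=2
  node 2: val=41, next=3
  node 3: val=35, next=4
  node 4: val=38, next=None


Floyd's tortoise (slow, +1) and hare (fast, +2):
  init: slow=0, fast=0
  step 1: slow=1, fast=2
  step 2: slow=2, fast=4
  step 3: fast -> None, no cycle

Cycle: no


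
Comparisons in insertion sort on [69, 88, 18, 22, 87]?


Algorithm: insertion sort
Input: [69, 88, 18, 22, 87]
Sorted: [18, 22, 69, 87, 88]

8


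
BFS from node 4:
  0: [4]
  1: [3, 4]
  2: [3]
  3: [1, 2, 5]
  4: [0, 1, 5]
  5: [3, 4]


Visit 4, enqueue [0, 1, 5]
Visit 0, enqueue []
Visit 1, enqueue [3]
Visit 5, enqueue []
Visit 3, enqueue [2]
Visit 2, enqueue []

BFS order: [4, 0, 1, 5, 3, 2]


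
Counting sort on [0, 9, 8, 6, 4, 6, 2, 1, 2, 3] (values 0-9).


Input: [0, 9, 8, 6, 4, 6, 2, 1, 2, 3]
Counts: [1, 1, 2, 1, 1, 0, 2, 0, 1, 1]

Sorted: [0, 1, 2, 2, 3, 4, 6, 6, 8, 9]


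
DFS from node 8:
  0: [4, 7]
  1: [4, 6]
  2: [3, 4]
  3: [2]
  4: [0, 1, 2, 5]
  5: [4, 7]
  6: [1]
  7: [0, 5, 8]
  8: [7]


Visit 8, push [7]
Visit 7, push [5, 0]
Visit 0, push [4]
Visit 4, push [5, 2, 1]
Visit 1, push [6]
Visit 6, push []
Visit 2, push [3]
Visit 3, push []
Visit 5, push []

DFS order: [8, 7, 0, 4, 1, 6, 2, 3, 5]


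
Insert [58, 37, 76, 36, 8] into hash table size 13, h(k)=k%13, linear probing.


Insert 58: h=6 -> slot 6
Insert 37: h=11 -> slot 11
Insert 76: h=11, 1 probes -> slot 12
Insert 36: h=10 -> slot 10
Insert 8: h=8 -> slot 8

Table: [None, None, None, None, None, None, 58, None, 8, None, 36, 37, 76]


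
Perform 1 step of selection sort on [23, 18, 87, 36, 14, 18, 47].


Initial: [23, 18, 87, 36, 14, 18, 47]
Step 1: min=14 at 4
  Swap: [14, 18, 87, 36, 23, 18, 47]

After 1 step: [14, 18, 87, 36, 23, 18, 47]


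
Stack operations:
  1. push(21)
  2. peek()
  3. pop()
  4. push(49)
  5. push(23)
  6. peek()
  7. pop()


push(21) -> [21]
peek()->21
pop()->21, []
push(49) -> [49]
push(23) -> [49, 23]
peek()->23
pop()->23, [49]

Final stack: [49]


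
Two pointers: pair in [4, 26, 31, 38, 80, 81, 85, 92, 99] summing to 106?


lo=0(4)+hi=8(99)=103
lo=1(26)+hi=8(99)=125
lo=1(26)+hi=7(92)=118
lo=1(26)+hi=6(85)=111
lo=1(26)+hi=5(81)=107
lo=1(26)+hi=4(80)=106

Yes: 26+80=106


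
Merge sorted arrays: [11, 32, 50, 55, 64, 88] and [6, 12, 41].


Take 6 from B
Take 11 from A
Take 12 from B
Take 32 from A
Take 41 from B

Merged: [6, 11, 12, 32, 41, 50, 55, 64, 88]


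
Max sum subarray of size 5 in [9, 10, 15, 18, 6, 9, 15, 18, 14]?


[0:5]: 58
[1:6]: 58
[2:7]: 63
[3:8]: 66
[4:9]: 62

Max: 66 at [3:8]


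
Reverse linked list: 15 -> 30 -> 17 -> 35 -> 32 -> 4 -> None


Step 1: curr=15, set curr.next=prev(None) | reversed so far: 15
Step 2: curr=30, set curr.next=prev(15) | reversed so far: 30 -> 15
Step 3: curr=17, set curr.next=prev(30) | reversed so far: 17 -> 30 -> 15
Step 4: curr=35, set curr.next=prev(17) | reversed so far: 35 -> 17 -> 30 -> 15
Step 5: curr=32, set curr.next=prev(35) | reversed so far: 32 -> 35 -> 17 -> 30 -> 15
Step 6: curr=4, set curr.next=prev(32) | reversed so far: 4 -> 32 -> 35 -> 17 -> 30 -> 15

4 -> 32 -> 35 -> 17 -> 30 -> 15 -> None


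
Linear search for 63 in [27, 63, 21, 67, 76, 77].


i=0: 27!=63
i=1: 63==63 found!

Found at 1, 2 comps


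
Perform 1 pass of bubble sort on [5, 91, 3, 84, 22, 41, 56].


Initial: [5, 91, 3, 84, 22, 41, 56]
Pass 1: [5, 3, 84, 22, 41, 56, 91] (5 swaps)

After 1 pass: [5, 3, 84, 22, 41, 56, 91]


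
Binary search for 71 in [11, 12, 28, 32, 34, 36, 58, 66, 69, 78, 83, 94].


Step 1: lo=0, hi=11, mid=5, val=36
Step 2: lo=6, hi=11, mid=8, val=69
Step 3: lo=9, hi=11, mid=10, val=83
Step 4: lo=9, hi=9, mid=9, val=78

Not found


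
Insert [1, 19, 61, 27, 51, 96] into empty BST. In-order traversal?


Insert 1: root
Insert 19: R from 1
Insert 61: R from 1 -> R from 19
Insert 27: R from 1 -> R from 19 -> L from 61
Insert 51: R from 1 -> R from 19 -> L from 61 -> R from 27
Insert 96: R from 1 -> R from 19 -> R from 61

In-order: [1, 19, 27, 51, 61, 96]


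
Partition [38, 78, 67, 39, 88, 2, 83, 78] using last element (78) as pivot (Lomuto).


Pivot: 78
  38 <= 78: advance i (no swap)
  78 <= 78: advance i (no swap)
  67 <= 78: advance i (no swap)
  39 <= 78: advance i (no swap)
  2 <= 78: swap -> [38, 78, 67, 39, 2, 88, 83, 78]
Place pivot at 5: [38, 78, 67, 39, 2, 78, 83, 88]

Partitioned: [38, 78, 67, 39, 2, 78, 83, 88]


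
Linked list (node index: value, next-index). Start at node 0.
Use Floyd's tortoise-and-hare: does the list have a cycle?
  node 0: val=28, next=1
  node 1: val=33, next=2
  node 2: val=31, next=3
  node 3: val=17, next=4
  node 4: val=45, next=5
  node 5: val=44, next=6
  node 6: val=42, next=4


Floyd's tortoise (slow, +1) and hare (fast, +2):
  init: slow=0, fast=0
  step 1: slow=1, fast=2
  step 2: slow=2, fast=4
  step 3: slow=3, fast=6
  step 4: slow=4, fast=5
  step 5: slow=5, fast=4
  step 6: slow=6, fast=6
  slow == fast at node 6: cycle detected

Cycle: yes


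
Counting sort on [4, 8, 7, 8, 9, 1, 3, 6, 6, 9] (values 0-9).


Input: [4, 8, 7, 8, 9, 1, 3, 6, 6, 9]
Counts: [0, 1, 0, 1, 1, 0, 2, 1, 2, 2]

Sorted: [1, 3, 4, 6, 6, 7, 8, 8, 9, 9]


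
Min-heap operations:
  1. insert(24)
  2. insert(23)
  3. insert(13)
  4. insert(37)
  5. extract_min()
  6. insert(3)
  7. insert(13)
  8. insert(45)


insert(24) -> [24]
insert(23) -> [23, 24]
insert(13) -> [13, 24, 23]
insert(37) -> [13, 24, 23, 37]
extract_min()->13, [23, 24, 37]
insert(3) -> [3, 23, 37, 24]
insert(13) -> [3, 13, 37, 24, 23]
insert(45) -> [3, 13, 37, 24, 23, 45]

Final heap: [3, 13, 37, 24, 23, 45]


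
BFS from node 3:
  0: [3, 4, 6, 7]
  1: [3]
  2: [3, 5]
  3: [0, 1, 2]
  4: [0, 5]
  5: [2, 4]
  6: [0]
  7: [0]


Visit 3, enqueue [0, 1, 2]
Visit 0, enqueue [4, 6, 7]
Visit 1, enqueue []
Visit 2, enqueue [5]
Visit 4, enqueue []
Visit 6, enqueue []
Visit 7, enqueue []
Visit 5, enqueue []

BFS order: [3, 0, 1, 2, 4, 6, 7, 5]


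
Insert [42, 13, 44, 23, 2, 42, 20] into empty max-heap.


Insert 42: [42]
Insert 13: [42, 13]
Insert 44: [44, 13, 42]
Insert 23: [44, 23, 42, 13]
Insert 2: [44, 23, 42, 13, 2]
Insert 42: [44, 23, 42, 13, 2, 42]
Insert 20: [44, 23, 42, 13, 2, 42, 20]

Final heap: [44, 23, 42, 13, 2, 42, 20]


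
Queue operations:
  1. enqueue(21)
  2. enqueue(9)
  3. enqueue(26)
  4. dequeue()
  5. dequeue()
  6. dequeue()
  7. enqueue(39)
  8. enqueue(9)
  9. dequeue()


enqueue(21) -> [21]
enqueue(9) -> [21, 9]
enqueue(26) -> [21, 9, 26]
dequeue()->21, [9, 26]
dequeue()->9, [26]
dequeue()->26, []
enqueue(39) -> [39]
enqueue(9) -> [39, 9]
dequeue()->39, [9]

Final queue: [9]


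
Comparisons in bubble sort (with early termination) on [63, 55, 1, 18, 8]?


Algorithm: bubble sort (with early termination)
Input: [63, 55, 1, 18, 8]
Sorted: [1, 8, 18, 55, 63]

10


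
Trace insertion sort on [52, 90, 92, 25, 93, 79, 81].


Initial: [52, 90, 92, 25, 93, 79, 81]
Insert 90: [52, 90, 92, 25, 93, 79, 81]
Insert 92: [52, 90, 92, 25, 93, 79, 81]
Insert 25: [25, 52, 90, 92, 93, 79, 81]
Insert 93: [25, 52, 90, 92, 93, 79, 81]
Insert 79: [25, 52, 79, 90, 92, 93, 81]
Insert 81: [25, 52, 79, 81, 90, 92, 93]

Sorted: [25, 52, 79, 81, 90, 92, 93]


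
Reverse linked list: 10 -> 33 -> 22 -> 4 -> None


Step 1: curr=10, set curr.next=prev(None) | reversed so far: 10
Step 2: curr=33, set curr.next=prev(10) | reversed so far: 33 -> 10
Step 3: curr=22, set curr.next=prev(33) | reversed so far: 22 -> 33 -> 10
Step 4: curr=4, set curr.next=prev(22) | reversed so far: 4 -> 22 -> 33 -> 10

4 -> 22 -> 33 -> 10 -> None


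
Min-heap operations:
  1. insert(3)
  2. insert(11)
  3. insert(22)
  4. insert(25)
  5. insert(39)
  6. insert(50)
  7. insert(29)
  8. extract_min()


insert(3) -> [3]
insert(11) -> [3, 11]
insert(22) -> [3, 11, 22]
insert(25) -> [3, 11, 22, 25]
insert(39) -> [3, 11, 22, 25, 39]
insert(50) -> [3, 11, 22, 25, 39, 50]
insert(29) -> [3, 11, 22, 25, 39, 50, 29]
extract_min()->3, [11, 25, 22, 29, 39, 50]

Final heap: [11, 25, 22, 29, 39, 50]


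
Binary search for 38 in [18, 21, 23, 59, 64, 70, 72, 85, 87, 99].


Step 1: lo=0, hi=9, mid=4, val=64
Step 2: lo=0, hi=3, mid=1, val=21
Step 3: lo=2, hi=3, mid=2, val=23
Step 4: lo=3, hi=3, mid=3, val=59

Not found


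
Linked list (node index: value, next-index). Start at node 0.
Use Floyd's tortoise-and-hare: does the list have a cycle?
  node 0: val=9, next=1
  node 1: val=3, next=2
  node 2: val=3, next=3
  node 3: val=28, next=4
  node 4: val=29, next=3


Floyd's tortoise (slow, +1) and hare (fast, +2):
  init: slow=0, fast=0
  step 1: slow=1, fast=2
  step 2: slow=2, fast=4
  step 3: slow=3, fast=4
  step 4: slow=4, fast=4
  slow == fast at node 4: cycle detected

Cycle: yes


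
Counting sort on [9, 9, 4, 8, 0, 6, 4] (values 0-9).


Input: [9, 9, 4, 8, 0, 6, 4]
Counts: [1, 0, 0, 0, 2, 0, 1, 0, 1, 2]

Sorted: [0, 4, 4, 6, 8, 9, 9]


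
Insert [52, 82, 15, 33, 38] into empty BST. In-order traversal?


Insert 52: root
Insert 82: R from 52
Insert 15: L from 52
Insert 33: L from 52 -> R from 15
Insert 38: L from 52 -> R from 15 -> R from 33

In-order: [15, 33, 38, 52, 82]


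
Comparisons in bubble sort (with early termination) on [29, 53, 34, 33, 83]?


Algorithm: bubble sort (with early termination)
Input: [29, 53, 34, 33, 83]
Sorted: [29, 33, 34, 53, 83]

9


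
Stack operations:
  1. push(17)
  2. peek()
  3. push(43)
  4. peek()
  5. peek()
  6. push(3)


push(17) -> [17]
peek()->17
push(43) -> [17, 43]
peek()->43
peek()->43
push(3) -> [17, 43, 3]

Final stack: [17, 43, 3]


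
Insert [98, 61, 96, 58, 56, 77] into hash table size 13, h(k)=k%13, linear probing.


Insert 98: h=7 -> slot 7
Insert 61: h=9 -> slot 9
Insert 96: h=5 -> slot 5
Insert 58: h=6 -> slot 6
Insert 56: h=4 -> slot 4
Insert 77: h=12 -> slot 12

Table: [None, None, None, None, 56, 96, 58, 98, None, 61, None, None, 77]


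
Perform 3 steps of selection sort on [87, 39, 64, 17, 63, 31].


Initial: [87, 39, 64, 17, 63, 31]
Step 1: min=17 at 3
  Swap: [17, 39, 64, 87, 63, 31]
Step 2: min=31 at 5
  Swap: [17, 31, 64, 87, 63, 39]
Step 3: min=39 at 5
  Swap: [17, 31, 39, 87, 63, 64]

After 3 steps: [17, 31, 39, 87, 63, 64]


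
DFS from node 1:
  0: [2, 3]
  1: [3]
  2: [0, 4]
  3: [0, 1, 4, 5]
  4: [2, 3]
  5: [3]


Visit 1, push [3]
Visit 3, push [5, 4, 0]
Visit 0, push [2]
Visit 2, push [4]
Visit 4, push []
Visit 5, push []

DFS order: [1, 3, 0, 2, 4, 5]


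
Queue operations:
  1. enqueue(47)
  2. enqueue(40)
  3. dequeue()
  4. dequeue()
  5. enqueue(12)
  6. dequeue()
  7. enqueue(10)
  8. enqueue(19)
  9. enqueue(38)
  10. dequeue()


enqueue(47) -> [47]
enqueue(40) -> [47, 40]
dequeue()->47, [40]
dequeue()->40, []
enqueue(12) -> [12]
dequeue()->12, []
enqueue(10) -> [10]
enqueue(19) -> [10, 19]
enqueue(38) -> [10, 19, 38]
dequeue()->10, [19, 38]

Final queue: [19, 38]


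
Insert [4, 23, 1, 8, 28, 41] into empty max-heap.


Insert 4: [4]
Insert 23: [23, 4]
Insert 1: [23, 4, 1]
Insert 8: [23, 8, 1, 4]
Insert 28: [28, 23, 1, 4, 8]
Insert 41: [41, 23, 28, 4, 8, 1]

Final heap: [41, 23, 28, 4, 8, 1]


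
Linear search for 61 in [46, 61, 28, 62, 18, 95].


i=0: 46!=61
i=1: 61==61 found!

Found at 1, 2 comps


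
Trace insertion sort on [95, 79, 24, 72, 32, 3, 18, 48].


Initial: [95, 79, 24, 72, 32, 3, 18, 48]
Insert 79: [79, 95, 24, 72, 32, 3, 18, 48]
Insert 24: [24, 79, 95, 72, 32, 3, 18, 48]
Insert 72: [24, 72, 79, 95, 32, 3, 18, 48]
Insert 32: [24, 32, 72, 79, 95, 3, 18, 48]
Insert 3: [3, 24, 32, 72, 79, 95, 18, 48]
Insert 18: [3, 18, 24, 32, 72, 79, 95, 48]
Insert 48: [3, 18, 24, 32, 48, 72, 79, 95]

Sorted: [3, 18, 24, 32, 48, 72, 79, 95]


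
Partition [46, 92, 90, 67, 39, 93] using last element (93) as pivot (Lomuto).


Pivot: 93
  46 <= 93: advance i (no swap)
  92 <= 93: advance i (no swap)
  90 <= 93: advance i (no swap)
  67 <= 93: advance i (no swap)
  39 <= 93: advance i (no swap)
Place pivot at 5: [46, 92, 90, 67, 39, 93]

Partitioned: [46, 92, 90, 67, 39, 93]


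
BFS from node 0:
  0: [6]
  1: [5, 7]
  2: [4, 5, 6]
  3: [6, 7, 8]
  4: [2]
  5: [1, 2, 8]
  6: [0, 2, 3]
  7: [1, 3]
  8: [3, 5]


Visit 0, enqueue [6]
Visit 6, enqueue [2, 3]
Visit 2, enqueue [4, 5]
Visit 3, enqueue [7, 8]
Visit 4, enqueue []
Visit 5, enqueue [1]
Visit 7, enqueue []
Visit 8, enqueue []
Visit 1, enqueue []

BFS order: [0, 6, 2, 3, 4, 5, 7, 8, 1]


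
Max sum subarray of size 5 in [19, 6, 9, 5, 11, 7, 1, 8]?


[0:5]: 50
[1:6]: 38
[2:7]: 33
[3:8]: 32

Max: 50 at [0:5]


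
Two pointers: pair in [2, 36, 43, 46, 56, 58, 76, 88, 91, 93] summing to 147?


lo=0(2)+hi=9(93)=95
lo=1(36)+hi=9(93)=129
lo=2(43)+hi=9(93)=136
lo=3(46)+hi=9(93)=139
lo=4(56)+hi=9(93)=149
lo=4(56)+hi=8(91)=147

Yes: 56+91=147


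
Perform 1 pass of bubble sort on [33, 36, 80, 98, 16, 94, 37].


Initial: [33, 36, 80, 98, 16, 94, 37]
Pass 1: [33, 36, 80, 16, 94, 37, 98] (3 swaps)

After 1 pass: [33, 36, 80, 16, 94, 37, 98]


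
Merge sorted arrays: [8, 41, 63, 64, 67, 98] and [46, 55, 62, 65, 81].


Take 8 from A
Take 41 from A
Take 46 from B
Take 55 from B
Take 62 from B
Take 63 from A
Take 64 from A
Take 65 from B
Take 67 from A
Take 81 from B

Merged: [8, 41, 46, 55, 62, 63, 64, 65, 67, 81, 98]


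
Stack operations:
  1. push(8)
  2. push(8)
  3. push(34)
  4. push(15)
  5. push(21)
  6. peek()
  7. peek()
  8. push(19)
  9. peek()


push(8) -> [8]
push(8) -> [8, 8]
push(34) -> [8, 8, 34]
push(15) -> [8, 8, 34, 15]
push(21) -> [8, 8, 34, 15, 21]
peek()->21
peek()->21
push(19) -> [8, 8, 34, 15, 21, 19]
peek()->19

Final stack: [8, 8, 34, 15, 21, 19]


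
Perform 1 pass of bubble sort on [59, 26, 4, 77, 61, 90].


Initial: [59, 26, 4, 77, 61, 90]
Pass 1: [26, 4, 59, 61, 77, 90] (3 swaps)

After 1 pass: [26, 4, 59, 61, 77, 90]


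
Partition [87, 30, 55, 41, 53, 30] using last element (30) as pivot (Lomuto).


Pivot: 30
  30 <= 30: swap -> [30, 87, 55, 41, 53, 30]
Place pivot at 1: [30, 30, 55, 41, 53, 87]

Partitioned: [30, 30, 55, 41, 53, 87]


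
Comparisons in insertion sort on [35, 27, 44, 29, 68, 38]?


Algorithm: insertion sort
Input: [35, 27, 44, 29, 68, 38]
Sorted: [27, 29, 35, 38, 44, 68]

9


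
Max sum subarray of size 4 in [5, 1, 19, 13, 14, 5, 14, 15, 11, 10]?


[0:4]: 38
[1:5]: 47
[2:6]: 51
[3:7]: 46
[4:8]: 48
[5:9]: 45
[6:10]: 50

Max: 51 at [2:6]


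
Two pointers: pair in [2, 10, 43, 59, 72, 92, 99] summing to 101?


lo=0(2)+hi=6(99)=101

Yes: 2+99=101


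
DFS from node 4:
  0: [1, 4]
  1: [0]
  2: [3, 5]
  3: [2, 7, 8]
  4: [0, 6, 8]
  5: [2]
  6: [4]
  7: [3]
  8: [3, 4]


Visit 4, push [8, 6, 0]
Visit 0, push [1]
Visit 1, push []
Visit 6, push []
Visit 8, push [3]
Visit 3, push [7, 2]
Visit 2, push [5]
Visit 5, push []
Visit 7, push []

DFS order: [4, 0, 1, 6, 8, 3, 2, 5, 7]


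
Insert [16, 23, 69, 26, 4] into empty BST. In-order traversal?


Insert 16: root
Insert 23: R from 16
Insert 69: R from 16 -> R from 23
Insert 26: R from 16 -> R from 23 -> L from 69
Insert 4: L from 16

In-order: [4, 16, 23, 26, 69]


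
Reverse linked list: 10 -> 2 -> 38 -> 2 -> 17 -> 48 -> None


Step 1: curr=10, set curr.next=prev(None) | reversed so far: 10
Step 2: curr=2, set curr.next=prev(10) | reversed so far: 2 -> 10
Step 3: curr=38, set curr.next=prev(2) | reversed so far: 38 -> 2 -> 10
Step 4: curr=2, set curr.next=prev(38) | reversed so far: 2 -> 38 -> 2 -> 10
Step 5: curr=17, set curr.next=prev(2) | reversed so far: 17 -> 2 -> 38 -> 2 -> 10
Step 6: curr=48, set curr.next=prev(17) | reversed so far: 48 -> 17 -> 2 -> 38 -> 2 -> 10

48 -> 17 -> 2 -> 38 -> 2 -> 10 -> None


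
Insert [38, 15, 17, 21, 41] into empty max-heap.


Insert 38: [38]
Insert 15: [38, 15]
Insert 17: [38, 15, 17]
Insert 21: [38, 21, 17, 15]
Insert 41: [41, 38, 17, 15, 21]

Final heap: [41, 38, 17, 15, 21]


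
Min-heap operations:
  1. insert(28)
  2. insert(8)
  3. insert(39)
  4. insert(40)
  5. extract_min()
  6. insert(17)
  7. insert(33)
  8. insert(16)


insert(28) -> [28]
insert(8) -> [8, 28]
insert(39) -> [8, 28, 39]
insert(40) -> [8, 28, 39, 40]
extract_min()->8, [28, 40, 39]
insert(17) -> [17, 28, 39, 40]
insert(33) -> [17, 28, 39, 40, 33]
insert(16) -> [16, 28, 17, 40, 33, 39]

Final heap: [16, 28, 17, 40, 33, 39]


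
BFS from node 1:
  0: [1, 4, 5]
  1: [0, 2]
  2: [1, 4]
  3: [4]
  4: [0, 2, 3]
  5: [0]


Visit 1, enqueue [0, 2]
Visit 0, enqueue [4, 5]
Visit 2, enqueue []
Visit 4, enqueue [3]
Visit 5, enqueue []
Visit 3, enqueue []

BFS order: [1, 0, 2, 4, 5, 3]


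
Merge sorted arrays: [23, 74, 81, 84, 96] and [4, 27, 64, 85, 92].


Take 4 from B
Take 23 from A
Take 27 from B
Take 64 from B
Take 74 from A
Take 81 from A
Take 84 from A
Take 85 from B
Take 92 from B

Merged: [4, 23, 27, 64, 74, 81, 84, 85, 92, 96]


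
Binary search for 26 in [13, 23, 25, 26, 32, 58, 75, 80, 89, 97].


Step 1: lo=0, hi=9, mid=4, val=32
Step 2: lo=0, hi=3, mid=1, val=23
Step 3: lo=2, hi=3, mid=2, val=25
Step 4: lo=3, hi=3, mid=3, val=26

Found at index 3


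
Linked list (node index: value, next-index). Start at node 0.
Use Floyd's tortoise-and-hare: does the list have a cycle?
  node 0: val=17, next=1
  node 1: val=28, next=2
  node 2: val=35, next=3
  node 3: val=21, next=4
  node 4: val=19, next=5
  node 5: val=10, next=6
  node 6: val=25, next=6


Floyd's tortoise (slow, +1) and hare (fast, +2):
  init: slow=0, fast=0
  step 1: slow=1, fast=2
  step 2: slow=2, fast=4
  step 3: slow=3, fast=6
  step 4: slow=4, fast=6
  step 5: slow=5, fast=6
  step 6: slow=6, fast=6
  slow == fast at node 6: cycle detected

Cycle: yes


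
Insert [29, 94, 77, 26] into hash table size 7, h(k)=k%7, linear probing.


Insert 29: h=1 -> slot 1
Insert 94: h=3 -> slot 3
Insert 77: h=0 -> slot 0
Insert 26: h=5 -> slot 5

Table: [77, 29, None, 94, None, 26, None]


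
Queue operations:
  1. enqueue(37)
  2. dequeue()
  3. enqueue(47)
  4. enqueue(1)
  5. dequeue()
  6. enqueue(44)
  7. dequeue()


enqueue(37) -> [37]
dequeue()->37, []
enqueue(47) -> [47]
enqueue(1) -> [47, 1]
dequeue()->47, [1]
enqueue(44) -> [1, 44]
dequeue()->1, [44]

Final queue: [44]


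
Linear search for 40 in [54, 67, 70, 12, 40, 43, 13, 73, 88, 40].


i=0: 54!=40
i=1: 67!=40
i=2: 70!=40
i=3: 12!=40
i=4: 40==40 found!

Found at 4, 5 comps


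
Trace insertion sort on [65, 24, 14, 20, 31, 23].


Initial: [65, 24, 14, 20, 31, 23]
Insert 24: [24, 65, 14, 20, 31, 23]
Insert 14: [14, 24, 65, 20, 31, 23]
Insert 20: [14, 20, 24, 65, 31, 23]
Insert 31: [14, 20, 24, 31, 65, 23]
Insert 23: [14, 20, 23, 24, 31, 65]

Sorted: [14, 20, 23, 24, 31, 65]


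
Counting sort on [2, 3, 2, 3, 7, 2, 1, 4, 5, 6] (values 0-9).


Input: [2, 3, 2, 3, 7, 2, 1, 4, 5, 6]
Counts: [0, 1, 3, 2, 1, 1, 1, 1, 0, 0]

Sorted: [1, 2, 2, 2, 3, 3, 4, 5, 6, 7]


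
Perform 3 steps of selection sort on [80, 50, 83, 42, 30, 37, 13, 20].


Initial: [80, 50, 83, 42, 30, 37, 13, 20]
Step 1: min=13 at 6
  Swap: [13, 50, 83, 42, 30, 37, 80, 20]
Step 2: min=20 at 7
  Swap: [13, 20, 83, 42, 30, 37, 80, 50]
Step 3: min=30 at 4
  Swap: [13, 20, 30, 42, 83, 37, 80, 50]

After 3 steps: [13, 20, 30, 42, 83, 37, 80, 50]


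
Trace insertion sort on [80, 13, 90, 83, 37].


Initial: [80, 13, 90, 83, 37]
Insert 13: [13, 80, 90, 83, 37]
Insert 90: [13, 80, 90, 83, 37]
Insert 83: [13, 80, 83, 90, 37]
Insert 37: [13, 37, 80, 83, 90]

Sorted: [13, 37, 80, 83, 90]


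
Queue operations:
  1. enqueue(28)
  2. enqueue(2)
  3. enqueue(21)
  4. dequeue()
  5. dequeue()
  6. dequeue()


enqueue(28) -> [28]
enqueue(2) -> [28, 2]
enqueue(21) -> [28, 2, 21]
dequeue()->28, [2, 21]
dequeue()->2, [21]
dequeue()->21, []

Final queue: []


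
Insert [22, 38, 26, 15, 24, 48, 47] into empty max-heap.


Insert 22: [22]
Insert 38: [38, 22]
Insert 26: [38, 22, 26]
Insert 15: [38, 22, 26, 15]
Insert 24: [38, 24, 26, 15, 22]
Insert 48: [48, 24, 38, 15, 22, 26]
Insert 47: [48, 24, 47, 15, 22, 26, 38]

Final heap: [48, 24, 47, 15, 22, 26, 38]


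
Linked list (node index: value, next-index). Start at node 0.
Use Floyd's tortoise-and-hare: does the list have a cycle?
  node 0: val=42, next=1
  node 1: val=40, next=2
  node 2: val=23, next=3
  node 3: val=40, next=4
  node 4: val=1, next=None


Floyd's tortoise (slow, +1) and hare (fast, +2):
  init: slow=0, fast=0
  step 1: slow=1, fast=2
  step 2: slow=2, fast=4
  step 3: fast -> None, no cycle

Cycle: no


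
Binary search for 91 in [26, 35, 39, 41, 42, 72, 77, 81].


Step 1: lo=0, hi=7, mid=3, val=41
Step 2: lo=4, hi=7, mid=5, val=72
Step 3: lo=6, hi=7, mid=6, val=77
Step 4: lo=7, hi=7, mid=7, val=81

Not found


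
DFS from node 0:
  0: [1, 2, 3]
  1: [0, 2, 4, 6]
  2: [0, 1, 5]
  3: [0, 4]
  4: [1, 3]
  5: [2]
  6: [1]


Visit 0, push [3, 2, 1]
Visit 1, push [6, 4, 2]
Visit 2, push [5]
Visit 5, push []
Visit 4, push [3]
Visit 3, push []
Visit 6, push []

DFS order: [0, 1, 2, 5, 4, 3, 6]


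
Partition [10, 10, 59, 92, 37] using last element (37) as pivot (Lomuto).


Pivot: 37
  10 <= 37: advance i (no swap)
  10 <= 37: advance i (no swap)
Place pivot at 2: [10, 10, 37, 92, 59]

Partitioned: [10, 10, 37, 92, 59]


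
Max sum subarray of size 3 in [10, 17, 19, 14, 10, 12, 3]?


[0:3]: 46
[1:4]: 50
[2:5]: 43
[3:6]: 36
[4:7]: 25

Max: 50 at [1:4]


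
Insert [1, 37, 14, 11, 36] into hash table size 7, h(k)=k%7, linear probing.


Insert 1: h=1 -> slot 1
Insert 37: h=2 -> slot 2
Insert 14: h=0 -> slot 0
Insert 11: h=4 -> slot 4
Insert 36: h=1, 2 probes -> slot 3

Table: [14, 1, 37, 36, 11, None, None]


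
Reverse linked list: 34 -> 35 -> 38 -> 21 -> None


Step 1: curr=34, set curr.next=prev(None) | reversed so far: 34
Step 2: curr=35, set curr.next=prev(34) | reversed so far: 35 -> 34
Step 3: curr=38, set curr.next=prev(35) | reversed so far: 38 -> 35 -> 34
Step 4: curr=21, set curr.next=prev(38) | reversed so far: 21 -> 38 -> 35 -> 34

21 -> 38 -> 35 -> 34 -> None


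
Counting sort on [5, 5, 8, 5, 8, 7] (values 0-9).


Input: [5, 5, 8, 5, 8, 7]
Counts: [0, 0, 0, 0, 0, 3, 0, 1, 2, 0]

Sorted: [5, 5, 5, 7, 8, 8]


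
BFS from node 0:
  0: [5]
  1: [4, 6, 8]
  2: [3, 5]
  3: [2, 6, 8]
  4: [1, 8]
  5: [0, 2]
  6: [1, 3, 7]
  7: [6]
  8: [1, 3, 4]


Visit 0, enqueue [5]
Visit 5, enqueue [2]
Visit 2, enqueue [3]
Visit 3, enqueue [6, 8]
Visit 6, enqueue [1, 7]
Visit 8, enqueue [4]
Visit 1, enqueue []
Visit 7, enqueue []
Visit 4, enqueue []

BFS order: [0, 5, 2, 3, 6, 8, 1, 7, 4]


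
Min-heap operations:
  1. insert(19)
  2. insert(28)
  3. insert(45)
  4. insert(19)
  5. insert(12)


insert(19) -> [19]
insert(28) -> [19, 28]
insert(45) -> [19, 28, 45]
insert(19) -> [19, 19, 45, 28]
insert(12) -> [12, 19, 45, 28, 19]

Final heap: [12, 19, 45, 28, 19]


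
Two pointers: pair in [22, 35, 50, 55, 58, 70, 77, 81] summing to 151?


lo=0(22)+hi=7(81)=103
lo=1(35)+hi=7(81)=116
lo=2(50)+hi=7(81)=131
lo=3(55)+hi=7(81)=136
lo=4(58)+hi=7(81)=139
lo=5(70)+hi=7(81)=151

Yes: 70+81=151


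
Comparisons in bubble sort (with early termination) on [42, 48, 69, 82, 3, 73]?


Algorithm: bubble sort (with early termination)
Input: [42, 48, 69, 82, 3, 73]
Sorted: [3, 42, 48, 69, 73, 82]

15


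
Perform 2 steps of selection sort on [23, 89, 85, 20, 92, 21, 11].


Initial: [23, 89, 85, 20, 92, 21, 11]
Step 1: min=11 at 6
  Swap: [11, 89, 85, 20, 92, 21, 23]
Step 2: min=20 at 3
  Swap: [11, 20, 85, 89, 92, 21, 23]

After 2 steps: [11, 20, 85, 89, 92, 21, 23]


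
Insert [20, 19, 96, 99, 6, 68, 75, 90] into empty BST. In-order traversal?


Insert 20: root
Insert 19: L from 20
Insert 96: R from 20
Insert 99: R from 20 -> R from 96
Insert 6: L from 20 -> L from 19
Insert 68: R from 20 -> L from 96
Insert 75: R from 20 -> L from 96 -> R from 68
Insert 90: R from 20 -> L from 96 -> R from 68 -> R from 75

In-order: [6, 19, 20, 68, 75, 90, 96, 99]


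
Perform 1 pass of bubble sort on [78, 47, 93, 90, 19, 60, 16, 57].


Initial: [78, 47, 93, 90, 19, 60, 16, 57]
Pass 1: [47, 78, 90, 19, 60, 16, 57, 93] (6 swaps)

After 1 pass: [47, 78, 90, 19, 60, 16, 57, 93]


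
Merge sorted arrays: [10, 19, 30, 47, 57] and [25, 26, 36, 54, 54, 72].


Take 10 from A
Take 19 from A
Take 25 from B
Take 26 from B
Take 30 from A
Take 36 from B
Take 47 from A
Take 54 from B
Take 54 from B
Take 57 from A

Merged: [10, 19, 25, 26, 30, 36, 47, 54, 54, 57, 72]


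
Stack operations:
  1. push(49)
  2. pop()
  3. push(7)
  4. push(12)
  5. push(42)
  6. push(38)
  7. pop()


push(49) -> [49]
pop()->49, []
push(7) -> [7]
push(12) -> [7, 12]
push(42) -> [7, 12, 42]
push(38) -> [7, 12, 42, 38]
pop()->38, [7, 12, 42]

Final stack: [7, 12, 42]


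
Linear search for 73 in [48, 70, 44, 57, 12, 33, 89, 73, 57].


i=0: 48!=73
i=1: 70!=73
i=2: 44!=73
i=3: 57!=73
i=4: 12!=73
i=5: 33!=73
i=6: 89!=73
i=7: 73==73 found!

Found at 7, 8 comps


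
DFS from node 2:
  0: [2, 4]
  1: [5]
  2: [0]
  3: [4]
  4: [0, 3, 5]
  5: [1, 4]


Visit 2, push [0]
Visit 0, push [4]
Visit 4, push [5, 3]
Visit 3, push []
Visit 5, push [1]
Visit 1, push []

DFS order: [2, 0, 4, 3, 5, 1]


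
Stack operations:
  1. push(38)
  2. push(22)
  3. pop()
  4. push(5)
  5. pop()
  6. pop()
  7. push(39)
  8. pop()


push(38) -> [38]
push(22) -> [38, 22]
pop()->22, [38]
push(5) -> [38, 5]
pop()->5, [38]
pop()->38, []
push(39) -> [39]
pop()->39, []

Final stack: []


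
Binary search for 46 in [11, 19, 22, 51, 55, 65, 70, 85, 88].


Step 1: lo=0, hi=8, mid=4, val=55
Step 2: lo=0, hi=3, mid=1, val=19
Step 3: lo=2, hi=3, mid=2, val=22
Step 4: lo=3, hi=3, mid=3, val=51

Not found


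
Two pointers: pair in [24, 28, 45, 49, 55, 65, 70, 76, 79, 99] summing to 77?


lo=0(24)+hi=9(99)=123
lo=0(24)+hi=8(79)=103
lo=0(24)+hi=7(76)=100
lo=0(24)+hi=6(70)=94
lo=0(24)+hi=5(65)=89
lo=0(24)+hi=4(55)=79
lo=0(24)+hi=3(49)=73
lo=1(28)+hi=3(49)=77

Yes: 28+49=77


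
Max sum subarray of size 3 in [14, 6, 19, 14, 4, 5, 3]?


[0:3]: 39
[1:4]: 39
[2:5]: 37
[3:6]: 23
[4:7]: 12

Max: 39 at [0:3]


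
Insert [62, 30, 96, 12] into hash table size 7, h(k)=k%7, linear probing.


Insert 62: h=6 -> slot 6
Insert 30: h=2 -> slot 2
Insert 96: h=5 -> slot 5
Insert 12: h=5, 2 probes -> slot 0

Table: [12, None, 30, None, None, 96, 62]


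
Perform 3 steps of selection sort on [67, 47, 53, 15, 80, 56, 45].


Initial: [67, 47, 53, 15, 80, 56, 45]
Step 1: min=15 at 3
  Swap: [15, 47, 53, 67, 80, 56, 45]
Step 2: min=45 at 6
  Swap: [15, 45, 53, 67, 80, 56, 47]
Step 3: min=47 at 6
  Swap: [15, 45, 47, 67, 80, 56, 53]

After 3 steps: [15, 45, 47, 67, 80, 56, 53]


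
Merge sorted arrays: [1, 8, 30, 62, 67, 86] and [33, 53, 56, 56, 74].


Take 1 from A
Take 8 from A
Take 30 from A
Take 33 from B
Take 53 from B
Take 56 from B
Take 56 from B
Take 62 from A
Take 67 from A
Take 74 from B

Merged: [1, 8, 30, 33, 53, 56, 56, 62, 67, 74, 86]


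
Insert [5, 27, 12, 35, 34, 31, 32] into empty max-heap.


Insert 5: [5]
Insert 27: [27, 5]
Insert 12: [27, 5, 12]
Insert 35: [35, 27, 12, 5]
Insert 34: [35, 34, 12, 5, 27]
Insert 31: [35, 34, 31, 5, 27, 12]
Insert 32: [35, 34, 32, 5, 27, 12, 31]

Final heap: [35, 34, 32, 5, 27, 12, 31]


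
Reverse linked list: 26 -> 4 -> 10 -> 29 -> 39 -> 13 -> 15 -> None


Step 1: curr=26, set curr.next=prev(None) | reversed so far: 26
Step 2: curr=4, set curr.next=prev(26) | reversed so far: 4 -> 26
Step 3: curr=10, set curr.next=prev(4) | reversed so far: 10 -> 4 -> 26
Step 4: curr=29, set curr.next=prev(10) | reversed so far: 29 -> 10 -> 4 -> 26
Step 5: curr=39, set curr.next=prev(29) | reversed so far: 39 -> 29 -> 10 -> 4 -> 26
Step 6: curr=13, set curr.next=prev(39) | reversed so far: 13 -> 39 -> 29 -> 10 -> 4 -> 26
Step 7: curr=15, set curr.next=prev(13) | reversed so far: 15 -> 13 -> 39 -> 29 -> 10 -> 4 -> 26

15 -> 13 -> 39 -> 29 -> 10 -> 4 -> 26 -> None


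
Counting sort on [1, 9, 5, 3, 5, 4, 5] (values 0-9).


Input: [1, 9, 5, 3, 5, 4, 5]
Counts: [0, 1, 0, 1, 1, 3, 0, 0, 0, 1]

Sorted: [1, 3, 4, 5, 5, 5, 9]


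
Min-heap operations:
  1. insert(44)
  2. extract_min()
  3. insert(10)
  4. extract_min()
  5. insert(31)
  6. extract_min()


insert(44) -> [44]
extract_min()->44, []
insert(10) -> [10]
extract_min()->10, []
insert(31) -> [31]
extract_min()->31, []

Final heap: []


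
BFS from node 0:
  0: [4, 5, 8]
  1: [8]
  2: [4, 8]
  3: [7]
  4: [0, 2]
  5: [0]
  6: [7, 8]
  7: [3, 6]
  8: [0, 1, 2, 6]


Visit 0, enqueue [4, 5, 8]
Visit 4, enqueue [2]
Visit 5, enqueue []
Visit 8, enqueue [1, 6]
Visit 2, enqueue []
Visit 1, enqueue []
Visit 6, enqueue [7]
Visit 7, enqueue [3]
Visit 3, enqueue []

BFS order: [0, 4, 5, 8, 2, 1, 6, 7, 3]


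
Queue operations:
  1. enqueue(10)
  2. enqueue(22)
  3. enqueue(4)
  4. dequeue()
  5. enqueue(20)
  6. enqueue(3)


enqueue(10) -> [10]
enqueue(22) -> [10, 22]
enqueue(4) -> [10, 22, 4]
dequeue()->10, [22, 4]
enqueue(20) -> [22, 4, 20]
enqueue(3) -> [22, 4, 20, 3]

Final queue: [22, 4, 20, 3]


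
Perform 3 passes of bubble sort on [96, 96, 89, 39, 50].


Initial: [96, 96, 89, 39, 50]
Pass 1: [96, 89, 39, 50, 96] (3 swaps)
Pass 2: [89, 39, 50, 96, 96] (3 swaps)
Pass 3: [39, 50, 89, 96, 96] (2 swaps)

After 3 passes: [39, 50, 89, 96, 96]


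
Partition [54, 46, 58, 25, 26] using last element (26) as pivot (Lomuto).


Pivot: 26
  25 <= 26: swap -> [25, 46, 58, 54, 26]
Place pivot at 1: [25, 26, 58, 54, 46]

Partitioned: [25, 26, 58, 54, 46]


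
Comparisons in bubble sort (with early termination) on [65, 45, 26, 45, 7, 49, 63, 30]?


Algorithm: bubble sort (with early termination)
Input: [65, 45, 26, 45, 7, 49, 63, 30]
Sorted: [7, 26, 30, 45, 45, 49, 63, 65]

27


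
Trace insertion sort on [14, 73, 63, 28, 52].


Initial: [14, 73, 63, 28, 52]
Insert 73: [14, 73, 63, 28, 52]
Insert 63: [14, 63, 73, 28, 52]
Insert 28: [14, 28, 63, 73, 52]
Insert 52: [14, 28, 52, 63, 73]

Sorted: [14, 28, 52, 63, 73]


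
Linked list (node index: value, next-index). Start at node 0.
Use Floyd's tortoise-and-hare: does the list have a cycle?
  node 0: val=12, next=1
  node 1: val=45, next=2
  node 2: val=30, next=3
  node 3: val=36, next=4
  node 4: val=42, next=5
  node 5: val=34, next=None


Floyd's tortoise (slow, +1) and hare (fast, +2):
  init: slow=0, fast=0
  step 1: slow=1, fast=2
  step 2: slow=2, fast=4
  step 3: fast 4->5->None, no cycle

Cycle: no


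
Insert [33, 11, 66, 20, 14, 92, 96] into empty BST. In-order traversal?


Insert 33: root
Insert 11: L from 33
Insert 66: R from 33
Insert 20: L from 33 -> R from 11
Insert 14: L from 33 -> R from 11 -> L from 20
Insert 92: R from 33 -> R from 66
Insert 96: R from 33 -> R from 66 -> R from 92

In-order: [11, 14, 20, 33, 66, 92, 96]


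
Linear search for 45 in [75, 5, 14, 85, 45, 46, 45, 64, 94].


i=0: 75!=45
i=1: 5!=45
i=2: 14!=45
i=3: 85!=45
i=4: 45==45 found!

Found at 4, 5 comps


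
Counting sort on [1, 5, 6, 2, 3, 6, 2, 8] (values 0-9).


Input: [1, 5, 6, 2, 3, 6, 2, 8]
Counts: [0, 1, 2, 1, 0, 1, 2, 0, 1, 0]

Sorted: [1, 2, 2, 3, 5, 6, 6, 8]


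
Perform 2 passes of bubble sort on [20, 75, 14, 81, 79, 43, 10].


Initial: [20, 75, 14, 81, 79, 43, 10]
Pass 1: [20, 14, 75, 79, 43, 10, 81] (4 swaps)
Pass 2: [14, 20, 75, 43, 10, 79, 81] (3 swaps)

After 2 passes: [14, 20, 75, 43, 10, 79, 81]


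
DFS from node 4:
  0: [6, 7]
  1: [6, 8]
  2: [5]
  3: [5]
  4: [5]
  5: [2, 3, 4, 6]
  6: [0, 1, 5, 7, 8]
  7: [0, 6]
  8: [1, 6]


Visit 4, push [5]
Visit 5, push [6, 3, 2]
Visit 2, push []
Visit 3, push []
Visit 6, push [8, 7, 1, 0]
Visit 0, push [7]
Visit 7, push []
Visit 1, push [8]
Visit 8, push []

DFS order: [4, 5, 2, 3, 6, 0, 7, 1, 8]


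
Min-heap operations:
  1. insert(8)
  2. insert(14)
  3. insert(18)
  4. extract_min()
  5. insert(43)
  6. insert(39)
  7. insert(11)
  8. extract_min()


insert(8) -> [8]
insert(14) -> [8, 14]
insert(18) -> [8, 14, 18]
extract_min()->8, [14, 18]
insert(43) -> [14, 18, 43]
insert(39) -> [14, 18, 43, 39]
insert(11) -> [11, 14, 43, 39, 18]
extract_min()->11, [14, 18, 43, 39]

Final heap: [14, 18, 43, 39]


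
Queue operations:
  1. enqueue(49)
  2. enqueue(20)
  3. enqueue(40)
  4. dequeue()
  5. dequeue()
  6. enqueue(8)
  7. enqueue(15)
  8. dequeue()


enqueue(49) -> [49]
enqueue(20) -> [49, 20]
enqueue(40) -> [49, 20, 40]
dequeue()->49, [20, 40]
dequeue()->20, [40]
enqueue(8) -> [40, 8]
enqueue(15) -> [40, 8, 15]
dequeue()->40, [8, 15]

Final queue: [8, 15]


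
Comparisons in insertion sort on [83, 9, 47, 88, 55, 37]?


Algorithm: insertion sort
Input: [83, 9, 47, 88, 55, 37]
Sorted: [9, 37, 47, 55, 83, 88]

12


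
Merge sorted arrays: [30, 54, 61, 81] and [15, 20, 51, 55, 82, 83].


Take 15 from B
Take 20 from B
Take 30 from A
Take 51 from B
Take 54 from A
Take 55 from B
Take 61 from A
Take 81 from A

Merged: [15, 20, 30, 51, 54, 55, 61, 81, 82, 83]


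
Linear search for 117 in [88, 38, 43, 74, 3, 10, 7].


i=0: 88!=117
i=1: 38!=117
i=2: 43!=117
i=3: 74!=117
i=4: 3!=117
i=5: 10!=117
i=6: 7!=117

Not found, 7 comps


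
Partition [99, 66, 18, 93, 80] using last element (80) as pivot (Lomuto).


Pivot: 80
  66 <= 80: swap -> [66, 99, 18, 93, 80]
  18 <= 80: swap -> [66, 18, 99, 93, 80]
Place pivot at 2: [66, 18, 80, 93, 99]

Partitioned: [66, 18, 80, 93, 99]


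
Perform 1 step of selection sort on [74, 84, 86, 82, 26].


Initial: [74, 84, 86, 82, 26]
Step 1: min=26 at 4
  Swap: [26, 84, 86, 82, 74]

After 1 step: [26, 84, 86, 82, 74]


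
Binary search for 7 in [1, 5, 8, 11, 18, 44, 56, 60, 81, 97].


Step 1: lo=0, hi=9, mid=4, val=18
Step 2: lo=0, hi=3, mid=1, val=5
Step 3: lo=2, hi=3, mid=2, val=8

Not found


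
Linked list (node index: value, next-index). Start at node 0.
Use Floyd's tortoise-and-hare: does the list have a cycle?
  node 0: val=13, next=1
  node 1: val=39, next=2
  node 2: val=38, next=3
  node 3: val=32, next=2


Floyd's tortoise (slow, +1) and hare (fast, +2):
  init: slow=0, fast=0
  step 1: slow=1, fast=2
  step 2: slow=2, fast=2
  slow == fast at node 2: cycle detected

Cycle: yes


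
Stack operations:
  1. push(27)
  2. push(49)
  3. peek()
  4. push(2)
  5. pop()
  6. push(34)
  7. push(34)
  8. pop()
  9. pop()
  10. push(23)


push(27) -> [27]
push(49) -> [27, 49]
peek()->49
push(2) -> [27, 49, 2]
pop()->2, [27, 49]
push(34) -> [27, 49, 34]
push(34) -> [27, 49, 34, 34]
pop()->34, [27, 49, 34]
pop()->34, [27, 49]
push(23) -> [27, 49, 23]

Final stack: [27, 49, 23]


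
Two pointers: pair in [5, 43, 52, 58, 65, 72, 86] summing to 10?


lo=0(5)+hi=6(86)=91
lo=0(5)+hi=5(72)=77
lo=0(5)+hi=4(65)=70
lo=0(5)+hi=3(58)=63
lo=0(5)+hi=2(52)=57
lo=0(5)+hi=1(43)=48

No pair found


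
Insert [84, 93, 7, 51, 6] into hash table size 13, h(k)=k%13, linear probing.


Insert 84: h=6 -> slot 6
Insert 93: h=2 -> slot 2
Insert 7: h=7 -> slot 7
Insert 51: h=12 -> slot 12
Insert 6: h=6, 2 probes -> slot 8

Table: [None, None, 93, None, None, None, 84, 7, 6, None, None, None, 51]


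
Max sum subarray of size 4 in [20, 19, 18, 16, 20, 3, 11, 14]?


[0:4]: 73
[1:5]: 73
[2:6]: 57
[3:7]: 50
[4:8]: 48

Max: 73 at [0:4]


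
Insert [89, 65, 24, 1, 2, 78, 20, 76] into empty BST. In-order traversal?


Insert 89: root
Insert 65: L from 89
Insert 24: L from 89 -> L from 65
Insert 1: L from 89 -> L from 65 -> L from 24
Insert 2: L from 89 -> L from 65 -> L from 24 -> R from 1
Insert 78: L from 89 -> R from 65
Insert 20: L from 89 -> L from 65 -> L from 24 -> R from 1 -> R from 2
Insert 76: L from 89 -> R from 65 -> L from 78

In-order: [1, 2, 20, 24, 65, 76, 78, 89]


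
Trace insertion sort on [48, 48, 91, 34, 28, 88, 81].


Initial: [48, 48, 91, 34, 28, 88, 81]
Insert 48: [48, 48, 91, 34, 28, 88, 81]
Insert 91: [48, 48, 91, 34, 28, 88, 81]
Insert 34: [34, 48, 48, 91, 28, 88, 81]
Insert 28: [28, 34, 48, 48, 91, 88, 81]
Insert 88: [28, 34, 48, 48, 88, 91, 81]
Insert 81: [28, 34, 48, 48, 81, 88, 91]

Sorted: [28, 34, 48, 48, 81, 88, 91]


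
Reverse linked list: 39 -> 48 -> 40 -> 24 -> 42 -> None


Step 1: curr=39, set curr.next=prev(None) | reversed so far: 39
Step 2: curr=48, set curr.next=prev(39) | reversed so far: 48 -> 39
Step 3: curr=40, set curr.next=prev(48) | reversed so far: 40 -> 48 -> 39
Step 4: curr=24, set curr.next=prev(40) | reversed so far: 24 -> 40 -> 48 -> 39
Step 5: curr=42, set curr.next=prev(24) | reversed so far: 42 -> 24 -> 40 -> 48 -> 39

42 -> 24 -> 40 -> 48 -> 39 -> None


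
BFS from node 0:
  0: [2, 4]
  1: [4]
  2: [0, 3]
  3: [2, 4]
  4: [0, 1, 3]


Visit 0, enqueue [2, 4]
Visit 2, enqueue [3]
Visit 4, enqueue [1]
Visit 3, enqueue []
Visit 1, enqueue []

BFS order: [0, 2, 4, 3, 1]


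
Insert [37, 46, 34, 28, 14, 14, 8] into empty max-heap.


Insert 37: [37]
Insert 46: [46, 37]
Insert 34: [46, 37, 34]
Insert 28: [46, 37, 34, 28]
Insert 14: [46, 37, 34, 28, 14]
Insert 14: [46, 37, 34, 28, 14, 14]
Insert 8: [46, 37, 34, 28, 14, 14, 8]

Final heap: [46, 37, 34, 28, 14, 14, 8]


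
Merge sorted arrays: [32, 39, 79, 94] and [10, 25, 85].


Take 10 from B
Take 25 from B
Take 32 from A
Take 39 from A
Take 79 from A
Take 85 from B

Merged: [10, 25, 32, 39, 79, 85, 94]


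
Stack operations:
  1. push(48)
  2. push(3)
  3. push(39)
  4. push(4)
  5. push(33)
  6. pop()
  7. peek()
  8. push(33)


push(48) -> [48]
push(3) -> [48, 3]
push(39) -> [48, 3, 39]
push(4) -> [48, 3, 39, 4]
push(33) -> [48, 3, 39, 4, 33]
pop()->33, [48, 3, 39, 4]
peek()->4
push(33) -> [48, 3, 39, 4, 33]

Final stack: [48, 3, 39, 4, 33]


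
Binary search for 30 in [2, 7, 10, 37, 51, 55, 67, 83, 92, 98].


Step 1: lo=0, hi=9, mid=4, val=51
Step 2: lo=0, hi=3, mid=1, val=7
Step 3: lo=2, hi=3, mid=2, val=10
Step 4: lo=3, hi=3, mid=3, val=37

Not found


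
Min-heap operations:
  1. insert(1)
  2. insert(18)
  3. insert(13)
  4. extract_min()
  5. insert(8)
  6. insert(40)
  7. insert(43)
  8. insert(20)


insert(1) -> [1]
insert(18) -> [1, 18]
insert(13) -> [1, 18, 13]
extract_min()->1, [13, 18]
insert(8) -> [8, 18, 13]
insert(40) -> [8, 18, 13, 40]
insert(43) -> [8, 18, 13, 40, 43]
insert(20) -> [8, 18, 13, 40, 43, 20]

Final heap: [8, 18, 13, 40, 43, 20]


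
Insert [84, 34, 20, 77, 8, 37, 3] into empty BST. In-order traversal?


Insert 84: root
Insert 34: L from 84
Insert 20: L from 84 -> L from 34
Insert 77: L from 84 -> R from 34
Insert 8: L from 84 -> L from 34 -> L from 20
Insert 37: L from 84 -> R from 34 -> L from 77
Insert 3: L from 84 -> L from 34 -> L from 20 -> L from 8

In-order: [3, 8, 20, 34, 37, 77, 84]


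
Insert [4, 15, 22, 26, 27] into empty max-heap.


Insert 4: [4]
Insert 15: [15, 4]
Insert 22: [22, 4, 15]
Insert 26: [26, 22, 15, 4]
Insert 27: [27, 26, 15, 4, 22]

Final heap: [27, 26, 15, 4, 22]


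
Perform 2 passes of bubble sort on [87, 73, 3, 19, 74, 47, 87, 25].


Initial: [87, 73, 3, 19, 74, 47, 87, 25]
Pass 1: [73, 3, 19, 74, 47, 87, 25, 87] (6 swaps)
Pass 2: [3, 19, 73, 47, 74, 25, 87, 87] (4 swaps)

After 2 passes: [3, 19, 73, 47, 74, 25, 87, 87]


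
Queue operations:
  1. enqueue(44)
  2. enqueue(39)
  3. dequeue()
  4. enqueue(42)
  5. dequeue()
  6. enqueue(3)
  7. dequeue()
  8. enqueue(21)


enqueue(44) -> [44]
enqueue(39) -> [44, 39]
dequeue()->44, [39]
enqueue(42) -> [39, 42]
dequeue()->39, [42]
enqueue(3) -> [42, 3]
dequeue()->42, [3]
enqueue(21) -> [3, 21]

Final queue: [3, 21]
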